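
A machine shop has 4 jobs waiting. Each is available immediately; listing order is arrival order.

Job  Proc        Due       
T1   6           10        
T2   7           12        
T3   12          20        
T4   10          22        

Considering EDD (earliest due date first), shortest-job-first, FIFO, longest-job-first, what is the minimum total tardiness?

EDD (increasing due date): T1 T2 T3 T4.
T1: 0→6, due 10, tardiness 0
T2: 6→13, due 12, tardiness 1
T3: 13→25, due 20, tardiness 5
T4: 25→35, due 22, tardiness 13
Sum = 0+1+5+13 = 19.
SPT (increasing processing time): T1 T2 T4 T3.
T1: 0→6, due 10, tardiness 0
T2: 6→13, due 12, tardiness 1
T4: 13→23, due 22, tardiness 1
T3: 23→35, due 20, tardiness 15
Sum = 0+1+1+15 = 17.
FIFO (arrival order): T1 T2 T3 T4.
T1: 0→6, due 10, tardiness 0
T2: 6→13, due 12, tardiness 1
T3: 13→25, due 20, tardiness 5
T4: 25→35, due 22, tardiness 13
Sum = 0+1+5+13 = 19.
LPT (decreasing processing time): T3 T4 T2 T1.
T3: 0→12, due 20, tardiness 0
T4: 12→22, due 22, tardiness 0
T2: 22→29, due 12, tardiness 17
T1: 29→35, due 10, tardiness 25
Sum = 0+0+17+25 = 42.
EDD 19, SPT 17, FIFO 19, LPT 42 → minimum 17.

17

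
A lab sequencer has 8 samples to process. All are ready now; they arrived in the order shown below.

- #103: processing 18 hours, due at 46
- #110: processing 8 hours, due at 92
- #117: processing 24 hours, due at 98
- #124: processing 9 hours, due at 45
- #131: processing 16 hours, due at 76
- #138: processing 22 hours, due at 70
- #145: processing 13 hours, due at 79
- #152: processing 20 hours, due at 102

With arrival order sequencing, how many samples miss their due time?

FIFO (arrival order): #103 #110 #117 #124 #131 #138 #145 #152.
#103: 0→18, due 46, tardiness 0
#110: 18→26, due 92, tardiness 0
#117: 26→50, due 98, tardiness 0
#124: 50→59, due 45, tardiness 14
#131: 59→75, due 76, tardiness 0
#138: 75→97, due 70, tardiness 27
#145: 97→110, due 79, tardiness 31
#152: 110→130, due 102, tardiness 28
Late samples: 4.

4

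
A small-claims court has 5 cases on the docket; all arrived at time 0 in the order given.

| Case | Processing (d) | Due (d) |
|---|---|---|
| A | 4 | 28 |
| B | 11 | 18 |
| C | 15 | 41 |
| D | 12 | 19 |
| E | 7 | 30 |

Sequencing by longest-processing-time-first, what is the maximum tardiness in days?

21

LPT (decreasing processing time): C D B E A.
C: 0→15, due 41, tardiness 0
D: 15→27, due 19, tardiness 8
B: 27→38, due 18, tardiness 20
E: 38→45, due 30, tardiness 15
A: 45→49, due 28, tardiness 21
Maximum = 21.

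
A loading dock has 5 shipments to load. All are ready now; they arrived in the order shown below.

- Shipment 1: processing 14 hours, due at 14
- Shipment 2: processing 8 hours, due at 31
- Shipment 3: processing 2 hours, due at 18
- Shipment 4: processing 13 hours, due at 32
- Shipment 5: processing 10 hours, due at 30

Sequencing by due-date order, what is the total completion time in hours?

137

EDD (increasing due date): Shipment 1 Shipment 3 Shipment 5 Shipment 2 Shipment 4.
Shipment 1: 0→14
Shipment 3: 14→16
Shipment 5: 16→26
Shipment 2: 26→34
Shipment 4: 34→47
Sum = 14+16+26+34+47 = 137.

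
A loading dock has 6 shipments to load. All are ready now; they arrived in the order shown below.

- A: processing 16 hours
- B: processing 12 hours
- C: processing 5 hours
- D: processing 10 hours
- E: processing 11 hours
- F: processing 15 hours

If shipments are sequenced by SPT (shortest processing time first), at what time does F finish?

53

SPT (increasing processing time): C D E B F A.
C: 0→5
D: 5→15
E: 15→26
B: 26→38
F: 38→53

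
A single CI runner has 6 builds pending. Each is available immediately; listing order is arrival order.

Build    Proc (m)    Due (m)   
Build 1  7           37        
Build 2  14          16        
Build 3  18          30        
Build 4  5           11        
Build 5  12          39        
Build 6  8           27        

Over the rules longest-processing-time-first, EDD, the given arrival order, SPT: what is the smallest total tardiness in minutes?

58

LPT (decreasing processing time): Build 3 Build 2 Build 5 Build 6 Build 1 Build 4.
Build 3: 0→18, due 30, tardiness 0
Build 2: 18→32, due 16, tardiness 16
Build 5: 32→44, due 39, tardiness 5
Build 6: 44→52, due 27, tardiness 25
Build 1: 52→59, due 37, tardiness 22
Build 4: 59→64, due 11, tardiness 53
Sum = 0+16+5+25+22+53 = 121.
EDD (increasing due date): Build 4 Build 2 Build 6 Build 3 Build 1 Build 5.
Build 4: 0→5, due 11, tardiness 0
Build 2: 5→19, due 16, tardiness 3
Build 6: 19→27, due 27, tardiness 0
Build 3: 27→45, due 30, tardiness 15
Build 1: 45→52, due 37, tardiness 15
Build 5: 52→64, due 39, tardiness 25
Sum = 0+3+0+15+15+25 = 58.
FIFO (arrival order): Build 1 Build 2 Build 3 Build 4 Build 5 Build 6.
Build 1: 0→7, due 37, tardiness 0
Build 2: 7→21, due 16, tardiness 5
Build 3: 21→39, due 30, tardiness 9
Build 4: 39→44, due 11, tardiness 33
Build 5: 44→56, due 39, tardiness 17
Build 6: 56→64, due 27, tardiness 37
Sum = 0+5+9+33+17+37 = 101.
SPT (increasing processing time): Build 4 Build 1 Build 6 Build 5 Build 2 Build 3.
Build 4: 0→5, due 11, tardiness 0
Build 1: 5→12, due 37, tardiness 0
Build 6: 12→20, due 27, tardiness 0
Build 5: 20→32, due 39, tardiness 0
Build 2: 32→46, due 16, tardiness 30
Build 3: 46→64, due 30, tardiness 34
Sum = 0+0+0+0+30+34 = 64.
LPT 121, EDD 58, FIFO 101, SPT 64 → minimum 58.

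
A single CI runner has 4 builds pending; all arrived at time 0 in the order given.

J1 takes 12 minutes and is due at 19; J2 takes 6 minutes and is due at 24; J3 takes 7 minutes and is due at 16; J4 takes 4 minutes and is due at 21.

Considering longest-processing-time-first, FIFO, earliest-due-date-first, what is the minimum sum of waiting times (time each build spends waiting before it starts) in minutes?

49

LPT (decreasing processing time): J1 J3 J2 J4.
J1: waits 0, runs 0→12
J3: waits 12, runs 12→19
J2: waits 19, runs 19→25
J4: waits 25, runs 25→29
Sum = 0+12+19+25 = 56.
FIFO (arrival order): J1 J2 J3 J4.
J1: waits 0, runs 0→12
J2: waits 12, runs 12→18
J3: waits 18, runs 18→25
J4: waits 25, runs 25→29
Sum = 0+12+18+25 = 55.
EDD (increasing due date): J3 J1 J4 J2.
J3: waits 0, runs 0→7
J1: waits 7, runs 7→19
J4: waits 19, runs 19→23
J2: waits 23, runs 23→29
Sum = 0+7+19+23 = 49.
LPT 56, FIFO 55, EDD 49 → minimum 49.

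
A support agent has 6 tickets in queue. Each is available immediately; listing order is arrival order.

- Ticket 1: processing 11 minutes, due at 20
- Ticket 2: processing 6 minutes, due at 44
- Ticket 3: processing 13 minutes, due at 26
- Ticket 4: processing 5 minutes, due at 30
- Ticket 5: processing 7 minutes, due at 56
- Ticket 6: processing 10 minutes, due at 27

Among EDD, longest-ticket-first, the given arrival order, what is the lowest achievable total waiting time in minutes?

EDD (increasing due date): Ticket 1 Ticket 3 Ticket 6 Ticket 4 Ticket 2 Ticket 5.
Ticket 1: waits 0, runs 0→11
Ticket 3: waits 11, runs 11→24
Ticket 6: waits 24, runs 24→34
Ticket 4: waits 34, runs 34→39
Ticket 2: waits 39, runs 39→45
Ticket 5: waits 45, runs 45→52
Sum = 0+11+24+34+39+45 = 153.
LPT (decreasing processing time): Ticket 3 Ticket 1 Ticket 6 Ticket 5 Ticket 2 Ticket 4.
Ticket 3: waits 0, runs 0→13
Ticket 1: waits 13, runs 13→24
Ticket 6: waits 24, runs 24→34
Ticket 5: waits 34, runs 34→41
Ticket 2: waits 41, runs 41→47
Ticket 4: waits 47, runs 47→52
Sum = 0+13+24+34+41+47 = 159.
FIFO (arrival order): Ticket 1 Ticket 2 Ticket 3 Ticket 4 Ticket 5 Ticket 6.
Ticket 1: waits 0, runs 0→11
Ticket 2: waits 11, runs 11→17
Ticket 3: waits 17, runs 17→30
Ticket 4: waits 30, runs 30→35
Ticket 5: waits 35, runs 35→42
Ticket 6: waits 42, runs 42→52
Sum = 0+11+17+30+35+42 = 135.
EDD 153, LPT 159, FIFO 135 → minimum 135.

135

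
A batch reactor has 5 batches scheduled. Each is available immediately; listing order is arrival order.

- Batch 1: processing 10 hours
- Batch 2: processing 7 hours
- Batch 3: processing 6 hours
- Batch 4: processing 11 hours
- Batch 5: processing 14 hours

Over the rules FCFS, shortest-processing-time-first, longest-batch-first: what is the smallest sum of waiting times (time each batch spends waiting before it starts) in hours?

FIFO (arrival order): Batch 1 Batch 2 Batch 3 Batch 4 Batch 5.
Batch 1: waits 0, runs 0→10
Batch 2: waits 10, runs 10→17
Batch 3: waits 17, runs 17→23
Batch 4: waits 23, runs 23→34
Batch 5: waits 34, runs 34→48
Sum = 0+10+17+23+34 = 84.
SPT (increasing processing time): Batch 3 Batch 2 Batch 1 Batch 4 Batch 5.
Batch 3: waits 0, runs 0→6
Batch 2: waits 6, runs 6→13
Batch 1: waits 13, runs 13→23
Batch 4: waits 23, runs 23→34
Batch 5: waits 34, runs 34→48
Sum = 0+6+13+23+34 = 76.
LPT (decreasing processing time): Batch 5 Batch 4 Batch 1 Batch 2 Batch 3.
Batch 5: waits 0, runs 0→14
Batch 4: waits 14, runs 14→25
Batch 1: waits 25, runs 25→35
Batch 2: waits 35, runs 35→42
Batch 3: waits 42, runs 42→48
Sum = 0+14+25+35+42 = 116.
FIFO 84, SPT 76, LPT 116 → minimum 76.

76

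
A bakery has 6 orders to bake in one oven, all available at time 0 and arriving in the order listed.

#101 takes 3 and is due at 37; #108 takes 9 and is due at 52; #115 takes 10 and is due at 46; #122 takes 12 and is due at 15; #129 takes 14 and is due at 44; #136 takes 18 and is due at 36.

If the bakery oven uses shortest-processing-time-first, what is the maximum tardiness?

SPT (increasing processing time): #101 #108 #115 #122 #129 #136.
#101: 0→3, due 37, tardiness 0
#108: 3→12, due 52, tardiness 0
#115: 12→22, due 46, tardiness 0
#122: 22→34, due 15, tardiness 19
#129: 34→48, due 44, tardiness 4
#136: 48→66, due 36, tardiness 30
Maximum = 30.

30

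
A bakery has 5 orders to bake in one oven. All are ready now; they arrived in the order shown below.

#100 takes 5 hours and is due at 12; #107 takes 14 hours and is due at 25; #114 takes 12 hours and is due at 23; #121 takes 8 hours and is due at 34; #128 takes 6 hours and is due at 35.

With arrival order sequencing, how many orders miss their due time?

3

FIFO (arrival order): #100 #107 #114 #121 #128.
#100: 0→5, due 12, tardiness 0
#107: 5→19, due 25, tardiness 0
#114: 19→31, due 23, tardiness 8
#121: 31→39, due 34, tardiness 5
#128: 39→45, due 35, tardiness 10
Late orders: 3.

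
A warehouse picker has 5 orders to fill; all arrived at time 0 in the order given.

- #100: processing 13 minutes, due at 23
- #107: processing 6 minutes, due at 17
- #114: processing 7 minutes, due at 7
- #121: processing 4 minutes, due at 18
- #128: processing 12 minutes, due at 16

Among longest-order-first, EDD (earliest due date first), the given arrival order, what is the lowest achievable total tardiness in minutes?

41

LPT (decreasing processing time): #100 #128 #114 #107 #121.
#100: 0→13, due 23, tardiness 0
#128: 13→25, due 16, tardiness 9
#114: 25→32, due 7, tardiness 25
#107: 32→38, due 17, tardiness 21
#121: 38→42, due 18, tardiness 24
Sum = 0+9+25+21+24 = 79.
EDD (increasing due date): #114 #128 #107 #121 #100.
#114: 0→7, due 7, tardiness 0
#128: 7→19, due 16, tardiness 3
#107: 19→25, due 17, tardiness 8
#121: 25→29, due 18, tardiness 11
#100: 29→42, due 23, tardiness 19
Sum = 0+3+8+11+19 = 41.
FIFO (arrival order): #100 #107 #114 #121 #128.
#100: 0→13, due 23, tardiness 0
#107: 13→19, due 17, tardiness 2
#114: 19→26, due 7, tardiness 19
#121: 26→30, due 18, tardiness 12
#128: 30→42, due 16, tardiness 26
Sum = 0+2+19+12+26 = 59.
LPT 79, EDD 41, FIFO 59 → minimum 41.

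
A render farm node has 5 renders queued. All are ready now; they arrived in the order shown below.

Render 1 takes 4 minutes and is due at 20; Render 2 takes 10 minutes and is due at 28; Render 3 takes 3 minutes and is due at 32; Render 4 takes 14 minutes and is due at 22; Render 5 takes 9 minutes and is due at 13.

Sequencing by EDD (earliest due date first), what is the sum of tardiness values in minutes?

22

EDD (increasing due date): Render 5 Render 1 Render 4 Render 2 Render 3.
Render 5: 0→9, due 13, tardiness 0
Render 1: 9→13, due 20, tardiness 0
Render 4: 13→27, due 22, tardiness 5
Render 2: 27→37, due 28, tardiness 9
Render 3: 37→40, due 32, tardiness 8
Sum = 0+0+5+9+8 = 22.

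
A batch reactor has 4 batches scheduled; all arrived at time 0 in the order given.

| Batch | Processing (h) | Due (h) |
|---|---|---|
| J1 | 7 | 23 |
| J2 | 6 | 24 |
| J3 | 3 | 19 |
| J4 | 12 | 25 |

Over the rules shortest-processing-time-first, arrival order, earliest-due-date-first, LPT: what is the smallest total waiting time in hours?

SPT (increasing processing time): J3 J2 J1 J4.
J3: waits 0, runs 0→3
J2: waits 3, runs 3→9
J1: waits 9, runs 9→16
J4: waits 16, runs 16→28
Sum = 0+3+9+16 = 28.
FIFO (arrival order): J1 J2 J3 J4.
J1: waits 0, runs 0→7
J2: waits 7, runs 7→13
J3: waits 13, runs 13→16
J4: waits 16, runs 16→28
Sum = 0+7+13+16 = 36.
EDD (increasing due date): J3 J1 J2 J4.
J3: waits 0, runs 0→3
J1: waits 3, runs 3→10
J2: waits 10, runs 10→16
J4: waits 16, runs 16→28
Sum = 0+3+10+16 = 29.
LPT (decreasing processing time): J4 J1 J2 J3.
J4: waits 0, runs 0→12
J1: waits 12, runs 12→19
J2: waits 19, runs 19→25
J3: waits 25, runs 25→28
Sum = 0+12+19+25 = 56.
SPT 28, FIFO 36, EDD 29, LPT 56 → minimum 28.

28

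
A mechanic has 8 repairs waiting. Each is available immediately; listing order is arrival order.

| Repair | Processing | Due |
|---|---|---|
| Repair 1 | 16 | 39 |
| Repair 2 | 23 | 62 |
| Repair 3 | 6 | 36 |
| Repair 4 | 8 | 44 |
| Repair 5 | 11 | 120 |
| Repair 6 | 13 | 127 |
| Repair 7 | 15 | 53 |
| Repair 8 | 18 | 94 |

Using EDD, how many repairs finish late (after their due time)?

EDD (increasing due date): Repair 3 Repair 1 Repair 4 Repair 7 Repair 2 Repair 8 Repair 5 Repair 6.
Repair 3: 0→6, due 36, tardiness 0
Repair 1: 6→22, due 39, tardiness 0
Repair 4: 22→30, due 44, tardiness 0
Repair 7: 30→45, due 53, tardiness 0
Repair 2: 45→68, due 62, tardiness 6
Repair 8: 68→86, due 94, tardiness 0
Repair 5: 86→97, due 120, tardiness 0
Repair 6: 97→110, due 127, tardiness 0
Late repairs: 1.

1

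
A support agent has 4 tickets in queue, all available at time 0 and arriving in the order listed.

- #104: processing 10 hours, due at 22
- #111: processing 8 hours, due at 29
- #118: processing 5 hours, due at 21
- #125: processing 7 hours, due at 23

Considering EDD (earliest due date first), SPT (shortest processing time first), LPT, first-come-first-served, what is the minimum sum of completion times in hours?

EDD (increasing due date): #118 #104 #125 #111.
#118: 0→5
#104: 5→15
#125: 15→22
#111: 22→30
Sum = 5+15+22+30 = 72.
SPT (increasing processing time): #118 #125 #111 #104.
#118: 0→5
#125: 5→12
#111: 12→20
#104: 20→30
Sum = 5+12+20+30 = 67.
LPT (decreasing processing time): #104 #111 #125 #118.
#104: 0→10
#111: 10→18
#125: 18→25
#118: 25→30
Sum = 10+18+25+30 = 83.
FIFO (arrival order): #104 #111 #118 #125.
#104: 0→10
#111: 10→18
#118: 18→23
#125: 23→30
Sum = 10+18+23+30 = 81.
EDD 72, SPT 67, LPT 83, FIFO 81 → minimum 67.

67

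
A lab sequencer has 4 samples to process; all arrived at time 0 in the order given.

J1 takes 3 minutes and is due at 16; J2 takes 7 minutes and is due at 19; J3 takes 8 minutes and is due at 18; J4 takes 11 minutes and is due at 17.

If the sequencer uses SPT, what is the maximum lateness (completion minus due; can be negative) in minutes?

SPT (increasing processing time): J1 J2 J3 J4.
J1: 0→3, due 16, lateness -13
J2: 3→10, due 19, lateness -9
J3: 10→18, due 18, lateness 0
J4: 18→29, due 17, lateness 12
Maximum = 12.

12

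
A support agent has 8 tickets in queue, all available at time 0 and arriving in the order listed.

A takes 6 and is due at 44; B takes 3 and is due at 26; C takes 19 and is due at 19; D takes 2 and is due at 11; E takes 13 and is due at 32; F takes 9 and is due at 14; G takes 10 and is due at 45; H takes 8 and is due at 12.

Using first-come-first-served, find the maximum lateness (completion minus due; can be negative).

58

FIFO (arrival order): A B C D E F G H.
A: 0→6, due 44, lateness -38
B: 6→9, due 26, lateness -17
C: 9→28, due 19, lateness 9
D: 28→30, due 11, lateness 19
E: 30→43, due 32, lateness 11
F: 43→52, due 14, lateness 38
G: 52→62, due 45, lateness 17
H: 62→70, due 12, lateness 58
Maximum = 58.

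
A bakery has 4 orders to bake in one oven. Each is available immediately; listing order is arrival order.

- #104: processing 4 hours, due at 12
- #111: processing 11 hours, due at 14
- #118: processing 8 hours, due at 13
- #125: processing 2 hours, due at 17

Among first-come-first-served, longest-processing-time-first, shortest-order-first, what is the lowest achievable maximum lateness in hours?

10

FIFO (arrival order): #104 #111 #118 #125.
#104: 0→4, due 12, lateness -8
#111: 4→15, due 14, lateness 1
#118: 15→23, due 13, lateness 10
#125: 23→25, due 17, lateness 8
Maximum = 10.
LPT (decreasing processing time): #111 #118 #104 #125.
#111: 0→11, due 14, lateness -3
#118: 11→19, due 13, lateness 6
#104: 19→23, due 12, lateness 11
#125: 23→25, due 17, lateness 8
Maximum = 11.
SPT (increasing processing time): #125 #104 #118 #111.
#125: 0→2, due 17, lateness -15
#104: 2→6, due 12, lateness -6
#118: 6→14, due 13, lateness 1
#111: 14→25, due 14, lateness 11
Maximum = 11.
FIFO 10, LPT 11, SPT 11 → minimum 10.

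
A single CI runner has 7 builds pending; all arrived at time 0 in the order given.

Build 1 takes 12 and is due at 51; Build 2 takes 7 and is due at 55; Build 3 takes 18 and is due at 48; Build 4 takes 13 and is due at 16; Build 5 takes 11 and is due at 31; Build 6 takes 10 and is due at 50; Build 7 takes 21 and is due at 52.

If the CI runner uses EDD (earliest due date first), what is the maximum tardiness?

37

EDD (increasing due date): Build 4 Build 5 Build 3 Build 6 Build 1 Build 7 Build 2.
Build 4: 0→13, due 16, tardiness 0
Build 5: 13→24, due 31, tardiness 0
Build 3: 24→42, due 48, tardiness 0
Build 6: 42→52, due 50, tardiness 2
Build 1: 52→64, due 51, tardiness 13
Build 7: 64→85, due 52, tardiness 33
Build 2: 85→92, due 55, tardiness 37
Maximum = 37.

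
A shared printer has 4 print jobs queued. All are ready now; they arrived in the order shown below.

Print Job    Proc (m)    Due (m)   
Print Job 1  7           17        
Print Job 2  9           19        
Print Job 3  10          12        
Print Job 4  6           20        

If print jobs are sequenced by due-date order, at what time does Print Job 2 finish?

26

EDD (increasing due date): Print Job 3 Print Job 1 Print Job 2 Print Job 4.
Print Job 3: 0→10
Print Job 1: 10→17
Print Job 2: 17→26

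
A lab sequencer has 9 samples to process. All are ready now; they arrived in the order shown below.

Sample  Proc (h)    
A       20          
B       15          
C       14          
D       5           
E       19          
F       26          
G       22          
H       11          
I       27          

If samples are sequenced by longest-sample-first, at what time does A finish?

LPT (decreasing processing time): I F G A E B C H D.
I: 0→27
F: 27→53
G: 53→75
A: 75→95

95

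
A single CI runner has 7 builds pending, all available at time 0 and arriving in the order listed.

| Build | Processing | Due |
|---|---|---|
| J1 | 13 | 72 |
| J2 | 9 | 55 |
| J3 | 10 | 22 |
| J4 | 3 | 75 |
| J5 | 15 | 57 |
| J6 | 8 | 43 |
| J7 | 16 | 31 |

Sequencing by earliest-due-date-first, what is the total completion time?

EDD (increasing due date): J3 J7 J6 J2 J5 J1 J4.
J3: 0→10
J7: 10→26
J6: 26→34
J2: 34→43
J5: 43→58
J1: 58→71
J4: 71→74
Sum = 10+26+34+43+58+71+74 = 316.

316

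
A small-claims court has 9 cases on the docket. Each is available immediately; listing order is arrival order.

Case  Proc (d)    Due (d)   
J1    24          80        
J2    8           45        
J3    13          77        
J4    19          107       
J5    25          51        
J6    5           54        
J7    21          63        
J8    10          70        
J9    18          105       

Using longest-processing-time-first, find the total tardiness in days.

294

LPT (decreasing processing time): J5 J1 J7 J4 J9 J3 J8 J2 J6.
J5: 0→25, due 51, tardiness 0
J1: 25→49, due 80, tardiness 0
J7: 49→70, due 63, tardiness 7
J4: 70→89, due 107, tardiness 0
J9: 89→107, due 105, tardiness 2
J3: 107→120, due 77, tardiness 43
J8: 120→130, due 70, tardiness 60
J2: 130→138, due 45, tardiness 93
J6: 138→143, due 54, tardiness 89
Sum = 0+0+7+0+2+43+60+93+89 = 294.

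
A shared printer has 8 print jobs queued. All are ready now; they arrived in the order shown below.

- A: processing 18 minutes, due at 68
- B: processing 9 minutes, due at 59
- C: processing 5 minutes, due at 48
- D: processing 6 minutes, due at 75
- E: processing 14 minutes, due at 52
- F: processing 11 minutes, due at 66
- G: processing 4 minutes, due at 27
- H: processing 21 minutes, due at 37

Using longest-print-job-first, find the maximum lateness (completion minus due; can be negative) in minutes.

61

LPT (decreasing processing time): H A E F B D C G.
H: 0→21, due 37, lateness -16
A: 21→39, due 68, lateness -29
E: 39→53, due 52, lateness 1
F: 53→64, due 66, lateness -2
B: 64→73, due 59, lateness 14
D: 73→79, due 75, lateness 4
C: 79→84, due 48, lateness 36
G: 84→88, due 27, lateness 61
Maximum = 61.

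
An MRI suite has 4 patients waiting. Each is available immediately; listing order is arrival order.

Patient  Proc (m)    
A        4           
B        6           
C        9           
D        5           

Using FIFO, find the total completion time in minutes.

57

FIFO (arrival order): A B C D.
A: 0→4
B: 4→10
C: 10→19
D: 19→24
Sum = 4+10+19+24 = 57.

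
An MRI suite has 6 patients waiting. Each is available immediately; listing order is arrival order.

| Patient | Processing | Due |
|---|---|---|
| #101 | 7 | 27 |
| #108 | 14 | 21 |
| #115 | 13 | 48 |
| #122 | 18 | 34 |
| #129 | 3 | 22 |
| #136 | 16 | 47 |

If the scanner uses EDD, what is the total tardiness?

42

EDD (increasing due date): #108 #129 #101 #122 #136 #115.
#108: 0→14, due 21, tardiness 0
#129: 14→17, due 22, tardiness 0
#101: 17→24, due 27, tardiness 0
#122: 24→42, due 34, tardiness 8
#136: 42→58, due 47, tardiness 11
#115: 58→71, due 48, tardiness 23
Sum = 0+0+0+8+11+23 = 42.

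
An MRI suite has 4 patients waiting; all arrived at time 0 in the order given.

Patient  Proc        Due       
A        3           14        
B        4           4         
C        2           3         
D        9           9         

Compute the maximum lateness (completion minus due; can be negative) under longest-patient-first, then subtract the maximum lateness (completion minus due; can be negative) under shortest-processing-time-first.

6

LPT (decreasing processing time): D B A C.
D: 0→9, due 9, lateness 0
B: 9→13, due 4, lateness 9
A: 13→16, due 14, lateness 2
C: 16→18, due 3, lateness 15
Maximum = 15.
SPT (increasing processing time): C A B D.
C: 0→2, due 3, lateness -1
A: 2→5, due 14, lateness -9
B: 5→9, due 4, lateness 5
D: 9→18, due 9, lateness 9
Maximum = 9.
Difference = 15 − 9 = 6.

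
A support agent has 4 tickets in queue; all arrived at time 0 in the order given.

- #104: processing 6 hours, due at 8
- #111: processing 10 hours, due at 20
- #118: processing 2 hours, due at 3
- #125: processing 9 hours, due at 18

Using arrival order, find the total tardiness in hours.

24

FIFO (arrival order): #104 #111 #118 #125.
#104: 0→6, due 8, tardiness 0
#111: 6→16, due 20, tardiness 0
#118: 16→18, due 3, tardiness 15
#125: 18→27, due 18, tardiness 9
Sum = 0+0+15+9 = 24.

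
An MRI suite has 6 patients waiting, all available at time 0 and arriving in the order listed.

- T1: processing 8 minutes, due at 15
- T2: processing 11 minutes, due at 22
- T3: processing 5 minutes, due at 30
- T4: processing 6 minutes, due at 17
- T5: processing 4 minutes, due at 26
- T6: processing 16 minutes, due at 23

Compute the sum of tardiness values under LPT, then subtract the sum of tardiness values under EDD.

29

LPT (decreasing processing time): T6 T2 T1 T4 T3 T5.
T6: 0→16, due 23, tardiness 0
T2: 16→27, due 22, tardiness 5
T1: 27→35, due 15, tardiness 20
T4: 35→41, due 17, tardiness 24
T3: 41→46, due 30, tardiness 16
T5: 46→50, due 26, tardiness 24
Sum = 0+5+20+24+16+24 = 89.
EDD (increasing due date): T1 T4 T2 T6 T5 T3.
T1: 0→8, due 15, tardiness 0
T4: 8→14, due 17, tardiness 0
T2: 14→25, due 22, tardiness 3
T6: 25→41, due 23, tardiness 18
T5: 41→45, due 26, tardiness 19
T3: 45→50, due 30, tardiness 20
Sum = 0+0+3+18+19+20 = 60.
Difference = 89 − 60 = 29.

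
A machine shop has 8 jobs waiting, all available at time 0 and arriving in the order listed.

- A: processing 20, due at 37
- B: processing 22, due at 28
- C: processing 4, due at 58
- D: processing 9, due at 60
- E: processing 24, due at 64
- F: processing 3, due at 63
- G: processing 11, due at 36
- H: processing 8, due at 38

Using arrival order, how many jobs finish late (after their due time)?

5

FIFO (arrival order): A B C D E F G H.
A: 0→20, due 37, tardiness 0
B: 20→42, due 28, tardiness 14
C: 42→46, due 58, tardiness 0
D: 46→55, due 60, tardiness 0
E: 55→79, due 64, tardiness 15
F: 79→82, due 63, tardiness 19
G: 82→93, due 36, tardiness 57
H: 93→101, due 38, tardiness 63
Late jobs: 5.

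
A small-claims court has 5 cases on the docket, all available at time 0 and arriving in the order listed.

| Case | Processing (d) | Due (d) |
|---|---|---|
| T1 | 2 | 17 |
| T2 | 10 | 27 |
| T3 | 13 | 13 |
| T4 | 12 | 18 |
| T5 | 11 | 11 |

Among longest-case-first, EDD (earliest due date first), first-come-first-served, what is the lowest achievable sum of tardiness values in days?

LPT (decreasing processing time): T3 T4 T5 T2 T1.
T3: 0→13, due 13, tardiness 0
T4: 13→25, due 18, tardiness 7
T5: 25→36, due 11, tardiness 25
T2: 36→46, due 27, tardiness 19
T1: 46→48, due 17, tardiness 31
Sum = 0+7+25+19+31 = 82.
EDD (increasing due date): T5 T3 T1 T4 T2.
T5: 0→11, due 11, tardiness 0
T3: 11→24, due 13, tardiness 11
T1: 24→26, due 17, tardiness 9
T4: 26→38, due 18, tardiness 20
T2: 38→48, due 27, tardiness 21
Sum = 0+11+9+20+21 = 61.
FIFO (arrival order): T1 T2 T3 T4 T5.
T1: 0→2, due 17, tardiness 0
T2: 2→12, due 27, tardiness 0
T3: 12→25, due 13, tardiness 12
T4: 25→37, due 18, tardiness 19
T5: 37→48, due 11, tardiness 37
Sum = 0+0+12+19+37 = 68.
LPT 82, EDD 61, FIFO 68 → minimum 61.

61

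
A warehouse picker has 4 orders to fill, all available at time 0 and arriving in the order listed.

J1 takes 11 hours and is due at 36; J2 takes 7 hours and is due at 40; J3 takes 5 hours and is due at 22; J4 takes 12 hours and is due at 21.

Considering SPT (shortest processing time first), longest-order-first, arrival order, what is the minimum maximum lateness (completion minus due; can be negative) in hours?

13

SPT (increasing processing time): J3 J2 J1 J4.
J3: 0→5, due 22, lateness -17
J2: 5→12, due 40, lateness -28
J1: 12→23, due 36, lateness -13
J4: 23→35, due 21, lateness 14
Maximum = 14.
LPT (decreasing processing time): J4 J1 J2 J3.
J4: 0→12, due 21, lateness -9
J1: 12→23, due 36, lateness -13
J2: 23→30, due 40, lateness -10
J3: 30→35, due 22, lateness 13
Maximum = 13.
FIFO (arrival order): J1 J2 J3 J4.
J1: 0→11, due 36, lateness -25
J2: 11→18, due 40, lateness -22
J3: 18→23, due 22, lateness 1
J4: 23→35, due 21, lateness 14
Maximum = 14.
SPT 14, LPT 13, FIFO 14 → minimum 13.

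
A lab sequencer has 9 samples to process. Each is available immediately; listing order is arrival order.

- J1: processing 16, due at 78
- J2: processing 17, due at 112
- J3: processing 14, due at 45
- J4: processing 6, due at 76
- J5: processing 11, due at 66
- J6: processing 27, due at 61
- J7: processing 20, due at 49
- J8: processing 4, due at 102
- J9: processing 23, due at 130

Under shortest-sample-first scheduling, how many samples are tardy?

SPT (increasing processing time): J8 J4 J5 J3 J1 J2 J7 J9 J6.
J8: 0→4, due 102, tardiness 0
J4: 4→10, due 76, tardiness 0
J5: 10→21, due 66, tardiness 0
J3: 21→35, due 45, tardiness 0
J1: 35→51, due 78, tardiness 0
J2: 51→68, due 112, tardiness 0
J7: 68→88, due 49, tardiness 39
J9: 88→111, due 130, tardiness 0
J6: 111→138, due 61, tardiness 77
Late samples: 2.

2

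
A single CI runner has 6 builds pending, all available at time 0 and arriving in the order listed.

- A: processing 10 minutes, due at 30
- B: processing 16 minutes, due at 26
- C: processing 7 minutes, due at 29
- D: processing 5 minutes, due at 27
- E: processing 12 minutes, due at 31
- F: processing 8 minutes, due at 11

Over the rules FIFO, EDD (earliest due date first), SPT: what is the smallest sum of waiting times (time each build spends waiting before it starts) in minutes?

FIFO (arrival order): A B C D E F.
A: waits 0, runs 0→10
B: waits 10, runs 10→26
C: waits 26, runs 26→33
D: waits 33, runs 33→38
E: waits 38, runs 38→50
F: waits 50, runs 50→58
Sum = 0+10+26+33+38+50 = 157.
EDD (increasing due date): F B D C A E.
F: waits 0, runs 0→8
B: waits 8, runs 8→24
D: waits 24, runs 24→29
C: waits 29, runs 29→36
A: waits 36, runs 36→46
E: waits 46, runs 46→58
Sum = 0+8+24+29+36+46 = 143.
SPT (increasing processing time): D C F A E B.
D: waits 0, runs 0→5
C: waits 5, runs 5→12
F: waits 12, runs 12→20
A: waits 20, runs 20→30
E: waits 30, runs 30→42
B: waits 42, runs 42→58
Sum = 0+5+12+20+30+42 = 109.
FIFO 157, EDD 143, SPT 109 → minimum 109.

109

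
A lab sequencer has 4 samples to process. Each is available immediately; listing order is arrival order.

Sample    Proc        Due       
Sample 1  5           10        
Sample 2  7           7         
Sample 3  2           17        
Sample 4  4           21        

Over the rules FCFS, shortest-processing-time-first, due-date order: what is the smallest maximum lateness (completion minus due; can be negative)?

2

FIFO (arrival order): Sample 1 Sample 2 Sample 3 Sample 4.
Sample 1: 0→5, due 10, lateness -5
Sample 2: 5→12, due 7, lateness 5
Sample 3: 12→14, due 17, lateness -3
Sample 4: 14→18, due 21, lateness -3
Maximum = 5.
SPT (increasing processing time): Sample 3 Sample 4 Sample 1 Sample 2.
Sample 3: 0→2, due 17, lateness -15
Sample 4: 2→6, due 21, lateness -15
Sample 1: 6→11, due 10, lateness 1
Sample 2: 11→18, due 7, lateness 11
Maximum = 11.
EDD (increasing due date): Sample 2 Sample 1 Sample 3 Sample 4.
Sample 2: 0→7, due 7, lateness 0
Sample 1: 7→12, due 10, lateness 2
Sample 3: 12→14, due 17, lateness -3
Sample 4: 14→18, due 21, lateness -3
Maximum = 2.
FIFO 5, SPT 11, EDD 2 → minimum 2.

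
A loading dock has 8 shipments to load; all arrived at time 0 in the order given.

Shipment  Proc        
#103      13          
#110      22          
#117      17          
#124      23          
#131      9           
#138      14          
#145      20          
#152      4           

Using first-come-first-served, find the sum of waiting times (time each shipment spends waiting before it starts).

475

FIFO (arrival order): #103 #110 #117 #124 #131 #138 #145 #152.
#103: waits 0, runs 0→13
#110: waits 13, runs 13→35
#117: waits 35, runs 35→52
#124: waits 52, runs 52→75
#131: waits 75, runs 75→84
#138: waits 84, runs 84→98
#145: waits 98, runs 98→118
#152: waits 118, runs 118→122
Sum = 0+13+35+52+75+84+98+118 = 475.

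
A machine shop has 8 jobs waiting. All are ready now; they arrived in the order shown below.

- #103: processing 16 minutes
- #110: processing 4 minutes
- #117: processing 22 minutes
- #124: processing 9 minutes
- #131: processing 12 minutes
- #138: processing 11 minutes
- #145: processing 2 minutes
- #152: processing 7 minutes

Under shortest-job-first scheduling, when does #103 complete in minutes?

61

SPT (increasing processing time): #145 #110 #152 #124 #138 #131 #103 #117.
#145: 0→2
#110: 2→6
#152: 6→13
#124: 13→22
#138: 22→33
#131: 33→45
#103: 45→61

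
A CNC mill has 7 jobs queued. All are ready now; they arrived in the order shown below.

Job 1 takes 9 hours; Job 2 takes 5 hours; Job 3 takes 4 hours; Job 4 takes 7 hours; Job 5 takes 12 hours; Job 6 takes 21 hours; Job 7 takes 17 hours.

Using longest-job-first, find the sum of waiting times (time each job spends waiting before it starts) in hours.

305

LPT (decreasing processing time): Job 6 Job 7 Job 5 Job 1 Job 4 Job 2 Job 3.
Job 6: waits 0, runs 0→21
Job 7: waits 21, runs 21→38
Job 5: waits 38, runs 38→50
Job 1: waits 50, runs 50→59
Job 4: waits 59, runs 59→66
Job 2: waits 66, runs 66→71
Job 3: waits 71, runs 71→75
Sum = 0+21+38+50+59+66+71 = 305.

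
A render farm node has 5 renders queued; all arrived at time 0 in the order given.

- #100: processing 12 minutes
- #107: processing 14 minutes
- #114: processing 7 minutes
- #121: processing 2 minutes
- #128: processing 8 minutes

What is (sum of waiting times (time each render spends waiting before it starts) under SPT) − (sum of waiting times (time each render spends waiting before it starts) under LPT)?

SPT (increasing processing time): #121 #114 #128 #100 #107.
#121: waits 0, runs 0→2
#114: waits 2, runs 2→9
#128: waits 9, runs 9→17
#100: waits 17, runs 17→29
#107: waits 29, runs 29→43
Sum = 0+2+9+17+29 = 57.
LPT (decreasing processing time): #107 #100 #128 #114 #121.
#107: waits 0, runs 0→14
#100: waits 14, runs 14→26
#128: waits 26, runs 26→34
#114: waits 34, runs 34→41
#121: waits 41, runs 41→43
Sum = 0+14+26+34+41 = 115.
Difference = 57 − 115 = -58.

-58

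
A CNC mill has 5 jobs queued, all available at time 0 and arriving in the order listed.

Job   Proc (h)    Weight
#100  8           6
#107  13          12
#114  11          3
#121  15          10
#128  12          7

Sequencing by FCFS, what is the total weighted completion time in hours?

1279

FIFO (arrival order): #100 #107 #114 #121 #128.
#100: finishes 8, weight 6, w·C = 48
#107: finishes 21, weight 12, w·C = 252
#114: finishes 32, weight 3, w·C = 96
#121: finishes 47, weight 10, w·C = 470
#128: finishes 59, weight 7, w·C = 413
Sum = 48+252+96+470+413 = 1279.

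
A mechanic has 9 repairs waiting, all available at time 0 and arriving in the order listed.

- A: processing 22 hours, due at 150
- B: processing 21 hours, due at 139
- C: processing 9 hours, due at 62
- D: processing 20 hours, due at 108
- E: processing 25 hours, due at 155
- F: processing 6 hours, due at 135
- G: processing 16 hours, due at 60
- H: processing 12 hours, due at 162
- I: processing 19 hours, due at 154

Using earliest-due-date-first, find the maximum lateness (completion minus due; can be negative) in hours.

EDD (increasing due date): G C D F B A I E H.
G: 0→16, due 60, lateness -44
C: 16→25, due 62, lateness -37
D: 25→45, due 108, lateness -63
F: 45→51, due 135, lateness -84
B: 51→72, due 139, lateness -67
A: 72→94, due 150, lateness -56
I: 94→113, due 154, lateness -41
E: 113→138, due 155, lateness -17
H: 138→150, due 162, lateness -12
Maximum = -12.

-12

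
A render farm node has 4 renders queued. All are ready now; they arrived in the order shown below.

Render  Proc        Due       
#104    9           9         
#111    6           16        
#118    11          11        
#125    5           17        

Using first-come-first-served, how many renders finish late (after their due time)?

2

FIFO (arrival order): #104 #111 #118 #125.
#104: 0→9, due 9, tardiness 0
#111: 9→15, due 16, tardiness 0
#118: 15→26, due 11, tardiness 15
#125: 26→31, due 17, tardiness 14
Late renders: 2.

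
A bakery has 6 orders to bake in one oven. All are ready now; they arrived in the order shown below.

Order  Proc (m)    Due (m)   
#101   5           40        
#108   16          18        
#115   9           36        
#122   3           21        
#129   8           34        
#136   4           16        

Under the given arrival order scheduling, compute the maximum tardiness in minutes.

FIFO (arrival order): #101 #108 #115 #122 #129 #136.
#101: 0→5, due 40, tardiness 0
#108: 5→21, due 18, tardiness 3
#115: 21→30, due 36, tardiness 0
#122: 30→33, due 21, tardiness 12
#129: 33→41, due 34, tardiness 7
#136: 41→45, due 16, tardiness 29
Maximum = 29.

29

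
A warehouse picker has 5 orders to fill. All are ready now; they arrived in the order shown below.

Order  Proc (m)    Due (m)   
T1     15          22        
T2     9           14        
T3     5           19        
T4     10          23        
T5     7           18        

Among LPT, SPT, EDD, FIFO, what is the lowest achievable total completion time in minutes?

115

LPT (decreasing processing time): T1 T4 T2 T5 T3.
T1: 0→15
T4: 15→25
T2: 25→34
T5: 34→41
T3: 41→46
Sum = 15+25+34+41+46 = 161.
SPT (increasing processing time): T3 T5 T2 T4 T1.
T3: 0→5
T5: 5→12
T2: 12→21
T4: 21→31
T1: 31→46
Sum = 5+12+21+31+46 = 115.
EDD (increasing due date): T2 T5 T3 T1 T4.
T2: 0→9
T5: 9→16
T3: 16→21
T1: 21→36
T4: 36→46
Sum = 9+16+21+36+46 = 128.
FIFO (arrival order): T1 T2 T3 T4 T5.
T1: 0→15
T2: 15→24
T3: 24→29
T4: 29→39
T5: 39→46
Sum = 15+24+29+39+46 = 153.
LPT 161, SPT 115, EDD 128, FIFO 153 → minimum 115.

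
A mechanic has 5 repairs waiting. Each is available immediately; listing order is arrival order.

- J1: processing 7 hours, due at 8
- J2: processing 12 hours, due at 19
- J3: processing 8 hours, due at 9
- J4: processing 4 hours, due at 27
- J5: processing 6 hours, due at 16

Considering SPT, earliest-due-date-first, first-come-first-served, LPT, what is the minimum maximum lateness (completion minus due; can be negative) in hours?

14

SPT (increasing processing time): J4 J5 J1 J3 J2.
J4: 0→4, due 27, lateness -23
J5: 4→10, due 16, lateness -6
J1: 10→17, due 8, lateness 9
J3: 17→25, due 9, lateness 16
J2: 25→37, due 19, lateness 18
Maximum = 18.
EDD (increasing due date): J1 J3 J5 J2 J4.
J1: 0→7, due 8, lateness -1
J3: 7→15, due 9, lateness 6
J5: 15→21, due 16, lateness 5
J2: 21→33, due 19, lateness 14
J4: 33→37, due 27, lateness 10
Maximum = 14.
FIFO (arrival order): J1 J2 J3 J4 J5.
J1: 0→7, due 8, lateness -1
J2: 7→19, due 19, lateness 0
J3: 19→27, due 9, lateness 18
J4: 27→31, due 27, lateness 4
J5: 31→37, due 16, lateness 21
Maximum = 21.
LPT (decreasing processing time): J2 J3 J1 J5 J4.
J2: 0→12, due 19, lateness -7
J3: 12→20, due 9, lateness 11
J1: 20→27, due 8, lateness 19
J5: 27→33, due 16, lateness 17
J4: 33→37, due 27, lateness 10
Maximum = 19.
SPT 18, EDD 14, FIFO 21, LPT 19 → minimum 14.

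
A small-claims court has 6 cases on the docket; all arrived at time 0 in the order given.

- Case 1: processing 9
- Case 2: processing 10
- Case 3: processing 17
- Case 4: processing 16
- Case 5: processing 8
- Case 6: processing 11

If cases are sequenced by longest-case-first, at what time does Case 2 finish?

54

LPT (decreasing processing time): Case 3 Case 4 Case 6 Case 2 Case 1 Case 5.
Case 3: 0→17
Case 4: 17→33
Case 6: 33→44
Case 2: 44→54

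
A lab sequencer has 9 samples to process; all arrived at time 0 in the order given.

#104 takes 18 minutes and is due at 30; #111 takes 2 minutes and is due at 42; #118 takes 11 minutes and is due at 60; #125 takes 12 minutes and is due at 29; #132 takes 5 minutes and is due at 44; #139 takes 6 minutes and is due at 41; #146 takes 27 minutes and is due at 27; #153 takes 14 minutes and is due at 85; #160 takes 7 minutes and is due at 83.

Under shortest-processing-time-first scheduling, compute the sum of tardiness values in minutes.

SPT (increasing processing time): #111 #132 #139 #160 #118 #125 #153 #104 #146.
#111: 0→2, due 42, tardiness 0
#132: 2→7, due 44, tardiness 0
#139: 7→13, due 41, tardiness 0
#160: 13→20, due 83, tardiness 0
#118: 20→31, due 60, tardiness 0
#125: 31→43, due 29, tardiness 14
#153: 43→57, due 85, tardiness 0
#104: 57→75, due 30, tardiness 45
#146: 75→102, due 27, tardiness 75
Sum = 0+0+0+0+0+14+0+45+75 = 134.

134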